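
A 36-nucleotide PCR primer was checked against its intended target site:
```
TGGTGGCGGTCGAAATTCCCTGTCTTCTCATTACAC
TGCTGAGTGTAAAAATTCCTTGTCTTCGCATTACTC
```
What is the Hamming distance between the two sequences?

Comparing position by position, 9 bases differ: 3 (G/C), 6 (G/A), 7 (C/G), 8 (G/T), 11 (C/A), 12 (G/A), 20 (C/T), 28 (T/G), 35 (A/T).

9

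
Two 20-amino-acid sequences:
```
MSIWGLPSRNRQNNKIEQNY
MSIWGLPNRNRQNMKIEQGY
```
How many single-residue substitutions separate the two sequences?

3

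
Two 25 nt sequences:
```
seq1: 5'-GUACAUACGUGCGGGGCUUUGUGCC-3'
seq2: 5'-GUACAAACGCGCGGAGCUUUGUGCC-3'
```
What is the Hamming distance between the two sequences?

Comparing position by position, 3 positions differ: 6 (U/A), 10 (U/C), 15 (G/A).

3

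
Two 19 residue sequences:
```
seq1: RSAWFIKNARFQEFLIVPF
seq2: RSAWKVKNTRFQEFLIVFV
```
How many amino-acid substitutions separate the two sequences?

Mismatches (1-based): position 5: F→K; position 6: I→V; position 9: A→T; position 18: P→F; position 19: F→V.

5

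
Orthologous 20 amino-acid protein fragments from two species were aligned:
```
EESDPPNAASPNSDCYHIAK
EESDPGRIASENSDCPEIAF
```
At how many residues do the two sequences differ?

7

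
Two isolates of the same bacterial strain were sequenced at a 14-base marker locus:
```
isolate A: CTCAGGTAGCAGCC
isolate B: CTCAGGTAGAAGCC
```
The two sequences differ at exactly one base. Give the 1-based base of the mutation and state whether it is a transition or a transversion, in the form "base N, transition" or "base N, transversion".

Base 10 changes C→A. C is a pyrimidine and A is a purine, so this is a transversion.

base 10, transversion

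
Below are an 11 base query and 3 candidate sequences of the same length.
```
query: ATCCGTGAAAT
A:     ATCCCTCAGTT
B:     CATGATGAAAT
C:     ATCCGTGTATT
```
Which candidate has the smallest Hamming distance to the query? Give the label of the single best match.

A differs at 4 sites; B differs at 5 sites; C differs at 2 sites. The closest is C.

C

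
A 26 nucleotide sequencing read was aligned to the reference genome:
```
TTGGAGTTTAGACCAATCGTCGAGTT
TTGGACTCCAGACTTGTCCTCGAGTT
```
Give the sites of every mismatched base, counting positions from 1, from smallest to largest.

Differences at site 6 (G→C), site 8 (T→C), site 9 (T→C), site 14 (C→T), site 15 (A→T), site 16 (A→G), site 19 (G→C).

6, 8, 9, 14, 15, 16, 19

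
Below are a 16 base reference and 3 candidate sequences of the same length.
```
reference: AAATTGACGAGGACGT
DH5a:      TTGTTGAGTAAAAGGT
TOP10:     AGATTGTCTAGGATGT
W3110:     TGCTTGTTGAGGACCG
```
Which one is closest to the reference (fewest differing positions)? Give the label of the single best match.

TOP10

Hamming distances to reference — DH5a: 8; TOP10: 4; W3110: 7.
Smallest is TOP10 with 4 mismatches.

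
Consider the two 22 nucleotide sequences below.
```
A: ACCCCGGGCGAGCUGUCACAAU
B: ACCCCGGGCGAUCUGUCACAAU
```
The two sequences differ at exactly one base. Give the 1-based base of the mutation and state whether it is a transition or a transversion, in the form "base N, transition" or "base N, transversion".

base 12, transversion

Base 12 changes G→U. G is a purine and U is a pyrimidine, so this is a transversion.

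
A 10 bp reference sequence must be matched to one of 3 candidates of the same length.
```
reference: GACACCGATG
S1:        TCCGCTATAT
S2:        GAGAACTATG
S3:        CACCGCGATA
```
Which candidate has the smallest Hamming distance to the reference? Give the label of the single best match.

Hamming distances to reference — S1: 8; S2: 3; S3: 4.
Smallest is S2 with 3 mismatches.

S2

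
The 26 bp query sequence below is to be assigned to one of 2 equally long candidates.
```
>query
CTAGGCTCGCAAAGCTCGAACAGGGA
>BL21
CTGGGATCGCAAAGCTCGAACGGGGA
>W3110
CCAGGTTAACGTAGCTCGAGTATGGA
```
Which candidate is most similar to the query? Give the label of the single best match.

BL21 differs at 3 bases; W3110 differs at 9 bases. The closest is BL21.

BL21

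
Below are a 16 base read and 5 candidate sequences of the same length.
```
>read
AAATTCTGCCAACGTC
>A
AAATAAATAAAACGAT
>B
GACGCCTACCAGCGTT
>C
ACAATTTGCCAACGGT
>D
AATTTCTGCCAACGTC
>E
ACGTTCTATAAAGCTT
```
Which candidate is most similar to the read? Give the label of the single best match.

D

Hamming distances to read — A: 8; B: 7; C: 5; D: 1; E: 8.
Smallest is D with 1 mismatch.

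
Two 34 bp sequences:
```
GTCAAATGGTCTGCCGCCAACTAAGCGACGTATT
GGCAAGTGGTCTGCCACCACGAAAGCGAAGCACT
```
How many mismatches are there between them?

9

Comparing position by position, 9 positions differ: 2 (T/G), 6 (A/G), 16 (G/A), 20 (A/C), 21 (C/G), 22 (T/A), 29 (C/A), 31 (T/C), 33 (T/C).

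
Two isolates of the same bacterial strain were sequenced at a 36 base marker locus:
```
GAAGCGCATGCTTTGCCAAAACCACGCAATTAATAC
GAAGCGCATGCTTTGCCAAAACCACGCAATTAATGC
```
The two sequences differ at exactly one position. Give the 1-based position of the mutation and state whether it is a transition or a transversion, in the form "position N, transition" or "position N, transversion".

Position 35 changes A→G. A is a purine and G is a purine, so this is a transition.

position 35, transition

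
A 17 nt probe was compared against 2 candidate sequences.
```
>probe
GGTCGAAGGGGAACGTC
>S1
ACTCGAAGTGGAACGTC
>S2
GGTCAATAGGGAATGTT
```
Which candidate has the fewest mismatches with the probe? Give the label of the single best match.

Hamming distances to probe — S1: 3; S2: 5.
Smallest is S1 with 3 mismatches.

S1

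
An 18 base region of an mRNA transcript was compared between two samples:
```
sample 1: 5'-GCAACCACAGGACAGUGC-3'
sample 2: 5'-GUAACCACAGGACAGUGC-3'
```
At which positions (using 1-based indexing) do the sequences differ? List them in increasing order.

2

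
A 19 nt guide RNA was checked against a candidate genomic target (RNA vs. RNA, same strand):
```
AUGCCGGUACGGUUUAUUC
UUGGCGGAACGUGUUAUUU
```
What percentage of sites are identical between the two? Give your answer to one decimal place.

68.4%

6 positions differ (1, 4, 8, 12, 13, 19), so 13 of 19 match: 13/19 = 68.42%.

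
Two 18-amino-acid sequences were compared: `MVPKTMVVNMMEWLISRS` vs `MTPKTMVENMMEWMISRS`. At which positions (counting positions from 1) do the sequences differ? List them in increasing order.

Differences at position 2 (V→T), position 8 (V→E), position 14 (L→M).

2, 8, 14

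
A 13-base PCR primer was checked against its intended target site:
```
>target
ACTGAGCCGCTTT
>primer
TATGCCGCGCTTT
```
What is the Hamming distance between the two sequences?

The sequences differ at bases 1, 2, 5, 6, 7 (1-based) — 5 in total.

5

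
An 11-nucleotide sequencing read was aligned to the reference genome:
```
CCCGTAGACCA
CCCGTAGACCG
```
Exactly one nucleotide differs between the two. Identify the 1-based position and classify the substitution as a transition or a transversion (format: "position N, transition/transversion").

position 11, transition

The sequences differ only at position 11: A→G (purine→purine), a transition.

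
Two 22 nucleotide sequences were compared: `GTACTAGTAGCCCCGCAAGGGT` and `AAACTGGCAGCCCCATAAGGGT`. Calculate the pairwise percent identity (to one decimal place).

6 positions differ (1, 2, 6, 8, 15, 16), so 16 of 22 match: 16/22 = 72.73%.

72.7%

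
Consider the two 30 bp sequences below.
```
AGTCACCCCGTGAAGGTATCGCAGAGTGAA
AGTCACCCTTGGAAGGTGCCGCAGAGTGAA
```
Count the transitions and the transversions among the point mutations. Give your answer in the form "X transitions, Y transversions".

Transitions (purine↔purine or pyrimidine↔pyrimidine): 9 C→T, 18 A→G, 19 T→C.
Transversions (purine↔pyrimidine): 10 G→T, 11 T→G.

3 transitions, 2 transversions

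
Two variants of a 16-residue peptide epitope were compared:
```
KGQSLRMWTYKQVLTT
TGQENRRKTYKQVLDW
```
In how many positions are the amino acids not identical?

Comparing position by position, 7 positions differ: 1 (K/T), 4 (S/E), 5 (L/N), 7 (M/R), 8 (W/K), 15 (T/D), 16 (T/W).

7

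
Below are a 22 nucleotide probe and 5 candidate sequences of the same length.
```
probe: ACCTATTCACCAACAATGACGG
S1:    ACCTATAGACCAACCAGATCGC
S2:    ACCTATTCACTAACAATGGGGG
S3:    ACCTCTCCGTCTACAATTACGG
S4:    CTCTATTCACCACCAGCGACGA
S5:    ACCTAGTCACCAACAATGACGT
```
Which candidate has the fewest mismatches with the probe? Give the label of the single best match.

S5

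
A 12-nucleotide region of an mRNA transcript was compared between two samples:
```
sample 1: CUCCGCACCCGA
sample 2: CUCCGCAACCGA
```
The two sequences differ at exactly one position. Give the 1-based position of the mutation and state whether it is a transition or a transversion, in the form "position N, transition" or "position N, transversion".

Position 8 changes C→A. C is a pyrimidine and A is a purine, so this is a transversion.

position 8, transversion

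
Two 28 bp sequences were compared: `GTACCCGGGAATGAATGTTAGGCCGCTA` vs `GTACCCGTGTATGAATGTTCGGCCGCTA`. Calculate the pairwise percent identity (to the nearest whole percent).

89%

Mismatches at positions 8, 10, 20 (1-based): 3 of 28.
Identical positions: 25/28 = 89.29% → 89%.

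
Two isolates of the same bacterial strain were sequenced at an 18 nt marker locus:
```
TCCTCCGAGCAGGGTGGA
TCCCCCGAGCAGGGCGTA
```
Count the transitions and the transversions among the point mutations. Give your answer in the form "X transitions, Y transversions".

Mismatches (1-based):
base 4: T→C (pyrimidine→pyrimidine, transition)
base 15: T→C (pyrimidine→pyrimidine, transition)
base 17: G→T (purine→pyrimidine, transversion)

2 transitions, 1 transversion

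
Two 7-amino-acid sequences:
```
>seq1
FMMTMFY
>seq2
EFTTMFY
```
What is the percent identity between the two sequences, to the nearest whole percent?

57%

Mismatches at positions 1, 2, 3 (1-based): 3 of 7.
Identical positions: 4/7 = 57.14% → 57%.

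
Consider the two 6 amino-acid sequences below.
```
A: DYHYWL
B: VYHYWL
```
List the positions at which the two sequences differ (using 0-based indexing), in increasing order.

0

Scanning 0-based: 0: D/V.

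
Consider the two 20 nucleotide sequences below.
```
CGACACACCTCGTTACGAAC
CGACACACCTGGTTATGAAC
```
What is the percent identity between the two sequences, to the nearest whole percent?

2 positions differ (11, 16), so 18 of 20 match: 18/20 = 90%.

90%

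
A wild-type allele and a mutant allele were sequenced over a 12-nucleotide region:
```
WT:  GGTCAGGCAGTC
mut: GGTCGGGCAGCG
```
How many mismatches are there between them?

3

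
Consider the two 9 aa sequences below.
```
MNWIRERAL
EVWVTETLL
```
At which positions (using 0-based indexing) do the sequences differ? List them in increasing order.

0, 1, 3, 4, 6, 7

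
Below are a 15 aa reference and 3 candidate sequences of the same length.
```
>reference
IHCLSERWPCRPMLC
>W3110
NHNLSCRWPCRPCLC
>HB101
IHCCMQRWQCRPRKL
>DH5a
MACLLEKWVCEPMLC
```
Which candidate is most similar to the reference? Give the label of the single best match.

W3110

W3110 differs at 4 positions; HB101 differs at 7 positions; DH5a differs at 6 positions. The closest is W3110.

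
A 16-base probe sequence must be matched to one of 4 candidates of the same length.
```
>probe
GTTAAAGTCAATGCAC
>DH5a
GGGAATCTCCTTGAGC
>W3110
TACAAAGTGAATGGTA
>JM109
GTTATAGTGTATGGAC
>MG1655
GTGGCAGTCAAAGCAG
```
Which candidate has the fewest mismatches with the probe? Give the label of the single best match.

JM109

DH5a differs at 8 bases; W3110 differs at 7 bases; JM109 differs at 4 bases; MG1655 differs at 5 bases. The closest is JM109.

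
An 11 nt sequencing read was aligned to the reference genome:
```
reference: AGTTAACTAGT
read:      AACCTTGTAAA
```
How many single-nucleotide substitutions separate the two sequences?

Comparing position by position, 8 positions differ: 2 (G/A), 3 (T/C), 4 (T/C), 5 (A/T), 6 (A/T), 7 (C/G), 10 (G/A), 11 (T/A).

8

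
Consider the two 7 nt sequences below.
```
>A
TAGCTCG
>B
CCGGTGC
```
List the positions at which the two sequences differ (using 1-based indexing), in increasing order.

Differences at position 1 (T→C), position 2 (A→C), position 4 (C→G), position 6 (C→G), position 7 (G→C).

1, 2, 4, 6, 7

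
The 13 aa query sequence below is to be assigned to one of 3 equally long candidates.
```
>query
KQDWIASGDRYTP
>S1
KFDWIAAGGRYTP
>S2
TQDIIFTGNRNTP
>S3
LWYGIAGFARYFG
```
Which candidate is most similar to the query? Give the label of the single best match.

S1 differs at 3 residues; S2 differs at 6 residues; S3 differs at 9 residues. The closest is S1.

S1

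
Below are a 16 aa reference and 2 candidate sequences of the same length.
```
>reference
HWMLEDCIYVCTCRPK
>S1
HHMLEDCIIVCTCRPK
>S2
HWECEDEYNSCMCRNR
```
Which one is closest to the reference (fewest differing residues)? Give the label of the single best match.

S1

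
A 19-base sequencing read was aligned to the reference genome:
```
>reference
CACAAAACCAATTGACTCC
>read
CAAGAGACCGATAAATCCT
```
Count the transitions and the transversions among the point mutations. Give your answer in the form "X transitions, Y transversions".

Transitions (purine↔purine or pyrimidine↔pyrimidine): 4 A→G, 6 A→G, 10 A→G, 14 G→A, 16 C→T, 17 T→C, 19 C→T.
Transversions (purine↔pyrimidine): 3 C→A, 13 T→A.

7 transitions, 2 transversions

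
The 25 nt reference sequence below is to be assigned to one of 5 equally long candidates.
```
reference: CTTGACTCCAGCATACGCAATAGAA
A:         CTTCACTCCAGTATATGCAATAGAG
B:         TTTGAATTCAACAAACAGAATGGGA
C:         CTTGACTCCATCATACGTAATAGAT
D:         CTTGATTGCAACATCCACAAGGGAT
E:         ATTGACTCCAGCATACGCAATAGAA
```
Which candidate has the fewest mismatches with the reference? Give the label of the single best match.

Hamming distances to reference — A: 4; B: 9; C: 3; D: 8; E: 1.
Smallest is E with 1 mismatch.

E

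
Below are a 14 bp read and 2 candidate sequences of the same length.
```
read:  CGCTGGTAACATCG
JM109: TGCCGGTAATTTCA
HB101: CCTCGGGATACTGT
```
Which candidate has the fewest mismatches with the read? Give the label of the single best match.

Hamming distances to read — JM109: 5; HB101: 9.
Smallest is JM109 with 5 mismatches.

JM109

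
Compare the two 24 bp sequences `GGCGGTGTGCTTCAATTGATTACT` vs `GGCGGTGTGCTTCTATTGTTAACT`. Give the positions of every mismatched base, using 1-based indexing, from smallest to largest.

14, 19, 21

Differences at position 14 (A→T), position 19 (A→T), position 21 (T→A).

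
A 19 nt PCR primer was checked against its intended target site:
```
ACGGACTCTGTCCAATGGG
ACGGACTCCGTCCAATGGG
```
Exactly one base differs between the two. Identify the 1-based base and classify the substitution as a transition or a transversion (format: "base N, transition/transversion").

base 9, transition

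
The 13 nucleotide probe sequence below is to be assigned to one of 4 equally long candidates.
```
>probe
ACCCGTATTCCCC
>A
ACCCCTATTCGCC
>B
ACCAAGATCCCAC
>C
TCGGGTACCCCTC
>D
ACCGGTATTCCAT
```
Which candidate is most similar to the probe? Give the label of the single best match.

A differs at 2 sites; B differs at 5 sites; C differs at 6 sites; D differs at 3 sites. The closest is A.

A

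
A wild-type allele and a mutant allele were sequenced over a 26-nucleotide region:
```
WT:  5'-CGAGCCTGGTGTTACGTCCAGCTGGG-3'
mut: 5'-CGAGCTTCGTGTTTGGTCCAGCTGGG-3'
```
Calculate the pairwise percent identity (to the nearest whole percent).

85%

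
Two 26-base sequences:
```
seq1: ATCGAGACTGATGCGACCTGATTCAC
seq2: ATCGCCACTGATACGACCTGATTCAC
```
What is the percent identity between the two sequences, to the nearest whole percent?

3 positions differ (5, 6, 13), so 23 of 26 match: 23/26 = 88.46%.

88%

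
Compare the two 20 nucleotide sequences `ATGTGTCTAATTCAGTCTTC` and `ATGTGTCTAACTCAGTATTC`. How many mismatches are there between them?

2

The sequences differ at bases 11, 17 (1-based) — 2 in total.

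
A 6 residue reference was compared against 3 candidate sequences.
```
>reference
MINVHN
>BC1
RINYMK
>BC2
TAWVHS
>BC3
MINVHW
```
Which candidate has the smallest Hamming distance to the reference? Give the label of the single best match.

BC3

Hamming distances to reference — BC1: 4; BC2: 4; BC3: 1.
Smallest is BC3 with 1 mismatch.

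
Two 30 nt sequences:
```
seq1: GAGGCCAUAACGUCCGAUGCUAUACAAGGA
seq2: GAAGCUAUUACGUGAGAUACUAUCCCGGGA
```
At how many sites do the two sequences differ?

Comparing position by position, 9 sites differ: 3 (G/A), 6 (C/U), 9 (A/U), 14 (C/G), 15 (C/A), 19 (G/A), 24 (A/C), 26 (A/C), 27 (A/G).

9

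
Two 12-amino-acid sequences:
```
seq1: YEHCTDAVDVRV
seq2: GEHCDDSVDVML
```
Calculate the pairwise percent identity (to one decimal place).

58.3%

5 positions differ (1, 5, 7, 11, 12), so 7 of 12 match: 7/12 = 58.33%.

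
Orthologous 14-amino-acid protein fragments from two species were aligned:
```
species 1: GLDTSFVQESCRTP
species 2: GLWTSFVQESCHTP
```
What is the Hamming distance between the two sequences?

2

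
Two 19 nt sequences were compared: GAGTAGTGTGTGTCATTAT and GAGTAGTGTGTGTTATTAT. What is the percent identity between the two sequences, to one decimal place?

1 position differs (14), so 18 of 19 match: 18/19 = 94.74%.

94.7%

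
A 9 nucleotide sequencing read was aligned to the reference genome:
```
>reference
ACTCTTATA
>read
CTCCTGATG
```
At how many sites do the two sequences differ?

Comparing position by position, 5 sites differ: 1 (A/C), 2 (C/T), 3 (T/C), 6 (T/G), 9 (A/G).

5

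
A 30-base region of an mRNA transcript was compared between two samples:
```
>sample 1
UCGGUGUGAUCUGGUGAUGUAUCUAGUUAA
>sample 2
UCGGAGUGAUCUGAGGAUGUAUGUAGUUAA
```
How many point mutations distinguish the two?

4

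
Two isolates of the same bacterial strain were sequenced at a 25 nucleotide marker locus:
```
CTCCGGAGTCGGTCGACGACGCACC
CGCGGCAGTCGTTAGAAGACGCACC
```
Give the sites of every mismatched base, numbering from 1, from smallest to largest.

2, 4, 6, 12, 14, 17

Scanning 1-based: 2: T/G; 4: C/G; 6: G/C; 12: G/T; 14: C/A; 17: C/A.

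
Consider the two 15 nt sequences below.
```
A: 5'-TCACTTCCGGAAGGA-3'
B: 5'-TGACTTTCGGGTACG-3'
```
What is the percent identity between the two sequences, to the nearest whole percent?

7 positions differ (2, 7, 11, 12, 13, 14, 15), so 8 of 15 match: 8/15 = 53.33%.

53%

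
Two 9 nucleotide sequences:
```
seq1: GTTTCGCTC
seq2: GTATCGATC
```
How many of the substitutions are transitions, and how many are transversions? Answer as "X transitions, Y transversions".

0 transitions, 2 transversions

Mismatches (1-based):
position 3: T→A (pyrimidine→purine, transversion)
position 7: C→A (pyrimidine→purine, transversion)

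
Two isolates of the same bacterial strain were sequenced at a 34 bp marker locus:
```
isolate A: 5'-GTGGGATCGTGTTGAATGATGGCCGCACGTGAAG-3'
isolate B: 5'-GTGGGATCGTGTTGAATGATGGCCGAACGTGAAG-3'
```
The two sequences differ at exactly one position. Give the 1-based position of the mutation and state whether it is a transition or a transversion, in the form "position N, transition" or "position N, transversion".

position 26, transversion

Position 26 changes C→A. C is a pyrimidine and A is a purine, so this is a transversion.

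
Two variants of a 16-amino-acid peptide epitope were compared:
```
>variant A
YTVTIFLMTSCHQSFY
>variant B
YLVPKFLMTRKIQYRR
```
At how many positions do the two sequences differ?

The sequences differ at positions 2, 4, 5, 10, 11, 12, 14, 15, 16 (1-based) — 9 in total.

9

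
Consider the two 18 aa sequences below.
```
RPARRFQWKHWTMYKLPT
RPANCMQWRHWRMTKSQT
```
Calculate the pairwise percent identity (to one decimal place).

55.6%

8 positions differ (4, 5, 6, 9, 12, 14, 16, 17), so 10 of 18 match: 10/18 = 55.56%.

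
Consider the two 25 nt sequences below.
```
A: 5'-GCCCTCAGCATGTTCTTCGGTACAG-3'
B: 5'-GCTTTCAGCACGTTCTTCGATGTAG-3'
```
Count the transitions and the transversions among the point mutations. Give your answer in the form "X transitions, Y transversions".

6 transitions, 0 transversions

Mismatches (1-based):
position 3: C→T (pyrimidine→pyrimidine, transition)
position 4: C→T (pyrimidine→pyrimidine, transition)
position 11: T→C (pyrimidine→pyrimidine, transition)
position 20: G→A (purine→purine, transition)
position 22: A→G (purine→purine, transition)
position 23: C→T (pyrimidine→pyrimidine, transition)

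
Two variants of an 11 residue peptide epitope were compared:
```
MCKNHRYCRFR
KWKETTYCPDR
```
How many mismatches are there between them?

Mismatches (1-based): residue 1: M→K; residue 2: C→W; residue 4: N→E; residue 5: H→T; residue 6: R→T; residue 9: R→P; residue 10: F→D.

7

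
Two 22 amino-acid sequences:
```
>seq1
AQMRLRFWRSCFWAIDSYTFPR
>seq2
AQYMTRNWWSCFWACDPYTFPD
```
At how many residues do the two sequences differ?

Comparing position by position, 8 residues differ: 3 (M/Y), 4 (R/M), 5 (L/T), 7 (F/N), 9 (R/W), 15 (I/C), 17 (S/P), 22 (R/D).

8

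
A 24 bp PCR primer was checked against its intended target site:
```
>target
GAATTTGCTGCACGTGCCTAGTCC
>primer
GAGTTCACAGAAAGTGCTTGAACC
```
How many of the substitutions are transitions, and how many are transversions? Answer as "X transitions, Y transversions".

6 transitions, 4 transversions

Mismatches (1-based):
position 3: A→G (purine→purine, transition)
position 6: T→C (pyrimidine→pyrimidine, transition)
position 7: G→A (purine→purine, transition)
position 9: T→A (pyrimidine→purine, transversion)
position 11: C→A (pyrimidine→purine, transversion)
position 13: C→A (pyrimidine→purine, transversion)
position 18: C→T (pyrimidine→pyrimidine, transition)
position 20: A→G (purine→purine, transition)
position 21: G→A (purine→purine, transition)
position 22: T→A (pyrimidine→purine, transversion)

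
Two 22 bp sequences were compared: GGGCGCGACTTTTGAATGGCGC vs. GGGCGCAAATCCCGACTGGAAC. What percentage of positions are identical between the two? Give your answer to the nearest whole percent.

Mismatches at positions 7, 9, 11, 12, 13, 16, 20, 21 (1-based): 8 of 22.
Identical positions: 14/22 = 63.64% → 64%.

64%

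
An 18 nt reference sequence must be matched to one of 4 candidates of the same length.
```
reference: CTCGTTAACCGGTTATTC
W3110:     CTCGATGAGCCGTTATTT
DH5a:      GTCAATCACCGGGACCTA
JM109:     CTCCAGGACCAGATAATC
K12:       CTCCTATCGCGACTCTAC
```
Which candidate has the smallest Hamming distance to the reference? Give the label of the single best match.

W3110

W3110 differs at 5 positions; DH5a differs at 9 positions; JM109 differs at 7 positions; K12 differs at 9 positions. The closest is W3110.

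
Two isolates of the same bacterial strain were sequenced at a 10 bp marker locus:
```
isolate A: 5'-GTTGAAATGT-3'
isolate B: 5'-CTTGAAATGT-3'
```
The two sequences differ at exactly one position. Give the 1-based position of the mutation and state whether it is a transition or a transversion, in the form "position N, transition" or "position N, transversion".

position 1, transversion

Position 1 changes G→C. G is a purine and C is a pyrimidine, so this is a transversion.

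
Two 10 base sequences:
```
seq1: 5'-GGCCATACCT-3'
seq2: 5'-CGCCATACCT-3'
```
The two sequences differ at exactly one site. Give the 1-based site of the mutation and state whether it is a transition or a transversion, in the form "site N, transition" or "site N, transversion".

site 1, transversion

The sequences differ only at site 1: G→C (purine→pyrimidine), a transversion.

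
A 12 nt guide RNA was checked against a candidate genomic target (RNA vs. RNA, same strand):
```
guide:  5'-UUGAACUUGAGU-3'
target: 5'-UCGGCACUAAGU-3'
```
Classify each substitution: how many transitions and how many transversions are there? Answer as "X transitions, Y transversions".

4 transitions, 2 transversions

Mismatches (1-based):
base 2: U→C (pyrimidine→pyrimidine, transition)
base 4: A→G (purine→purine, transition)
base 5: A→C (purine→pyrimidine, transversion)
base 6: C→A (pyrimidine→purine, transversion)
base 7: U→C (pyrimidine→pyrimidine, transition)
base 9: G→A (purine→purine, transition)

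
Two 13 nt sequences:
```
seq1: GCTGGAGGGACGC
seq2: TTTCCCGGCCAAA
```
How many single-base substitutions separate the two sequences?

Comparing position by position, 10 sites differ: 1 (G/T), 2 (C/T), 4 (G/C), 5 (G/C), 6 (A/C), 9 (G/C), 10 (A/C), 11 (C/A), 12 (G/A), 13 (C/A).

10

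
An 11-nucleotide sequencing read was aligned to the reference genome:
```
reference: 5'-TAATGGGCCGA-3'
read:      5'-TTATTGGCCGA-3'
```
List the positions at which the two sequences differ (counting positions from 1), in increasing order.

2, 5

Differences at position 2 (A→T), position 5 (G→T).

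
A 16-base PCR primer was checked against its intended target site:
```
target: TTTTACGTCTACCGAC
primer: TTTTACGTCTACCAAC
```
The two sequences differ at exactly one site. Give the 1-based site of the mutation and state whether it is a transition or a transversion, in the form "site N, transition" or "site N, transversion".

site 14, transition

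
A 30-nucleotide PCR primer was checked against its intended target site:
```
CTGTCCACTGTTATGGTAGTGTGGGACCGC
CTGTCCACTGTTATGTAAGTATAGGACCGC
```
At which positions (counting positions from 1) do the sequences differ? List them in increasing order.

16, 17, 21, 23

Scanning 1-based: 16: G/T; 17: T/A; 21: G/A; 23: G/A.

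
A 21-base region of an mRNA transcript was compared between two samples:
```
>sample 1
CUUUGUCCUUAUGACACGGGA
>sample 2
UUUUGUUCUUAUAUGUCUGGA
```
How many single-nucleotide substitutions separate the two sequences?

7

Mismatches (1-based): site 1: C→U; site 7: C→U; site 13: G→A; site 14: A→U; site 15: C→G; site 16: A→U; site 18: G→U.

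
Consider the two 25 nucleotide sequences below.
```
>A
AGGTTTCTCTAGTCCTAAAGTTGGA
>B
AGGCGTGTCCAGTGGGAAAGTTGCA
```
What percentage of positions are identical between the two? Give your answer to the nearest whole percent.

68%

8 positions differ (4, 5, 7, 10, 14, 15, 16, 24), so 17 of 25 match: 17/25 = 68%.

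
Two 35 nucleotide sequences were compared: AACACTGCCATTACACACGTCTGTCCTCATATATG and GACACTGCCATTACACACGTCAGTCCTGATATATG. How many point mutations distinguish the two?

3

Mismatches (1-based): position 1: A→G; position 22: T→A; position 28: C→G.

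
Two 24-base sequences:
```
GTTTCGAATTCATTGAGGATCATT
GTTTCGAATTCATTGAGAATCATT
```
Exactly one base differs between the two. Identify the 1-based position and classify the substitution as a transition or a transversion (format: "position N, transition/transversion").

position 18, transition

The sequences differ only at position 18: G→A (purine→purine), a transition.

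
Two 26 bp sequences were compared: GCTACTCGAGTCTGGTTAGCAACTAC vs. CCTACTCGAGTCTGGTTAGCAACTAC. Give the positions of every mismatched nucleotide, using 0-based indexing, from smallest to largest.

0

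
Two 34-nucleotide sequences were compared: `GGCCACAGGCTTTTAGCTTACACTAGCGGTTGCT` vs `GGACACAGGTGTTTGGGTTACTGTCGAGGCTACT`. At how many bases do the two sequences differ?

11

Comparing position by position, 11 bases differ: 3 (C/A), 10 (C/T), 11 (T/G), 15 (A/G), 17 (C/G), 22 (A/T), 23 (C/G), 25 (A/C), 27 (C/A), 30 (T/C), 32 (G/A).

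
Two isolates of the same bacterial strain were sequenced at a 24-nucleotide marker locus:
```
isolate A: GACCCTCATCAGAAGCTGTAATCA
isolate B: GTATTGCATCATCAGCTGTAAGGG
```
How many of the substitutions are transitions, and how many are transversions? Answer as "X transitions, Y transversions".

3 transitions, 7 transversions

Mismatches (1-based):
site 2: A→T (purine→pyrimidine, transversion)
site 3: C→A (pyrimidine→purine, transversion)
site 4: C→T (pyrimidine→pyrimidine, transition)
site 5: C→T (pyrimidine→pyrimidine, transition)
site 6: T→G (pyrimidine→purine, transversion)
site 12: G→T (purine→pyrimidine, transversion)
site 13: A→C (purine→pyrimidine, transversion)
site 22: T→G (pyrimidine→purine, transversion)
site 23: C→G (pyrimidine→purine, transversion)
site 24: A→G (purine→purine, transition)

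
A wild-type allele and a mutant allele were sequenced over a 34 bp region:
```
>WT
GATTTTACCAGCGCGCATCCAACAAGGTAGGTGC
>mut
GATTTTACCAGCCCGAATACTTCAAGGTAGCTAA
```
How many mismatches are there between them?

8

Comparing position by position, 8 bases differ: 13 (G/C), 16 (C/A), 19 (C/A), 21 (A/T), 22 (A/T), 31 (G/C), 33 (G/A), 34 (C/A).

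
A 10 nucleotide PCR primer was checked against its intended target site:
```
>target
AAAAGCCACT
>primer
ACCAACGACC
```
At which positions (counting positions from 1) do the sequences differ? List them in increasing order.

2, 3, 5, 7, 10

Scanning 1-based: 2: A/C; 3: A/C; 5: G/A; 7: C/G; 10: T/C.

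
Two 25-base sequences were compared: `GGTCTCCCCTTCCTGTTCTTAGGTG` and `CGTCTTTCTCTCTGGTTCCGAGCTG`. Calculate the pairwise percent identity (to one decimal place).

60.0%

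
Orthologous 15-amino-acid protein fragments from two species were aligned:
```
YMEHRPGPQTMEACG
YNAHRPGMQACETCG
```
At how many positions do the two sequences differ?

Comparing position by position, 6 positions differ: 2 (M/N), 3 (E/A), 8 (P/M), 10 (T/A), 11 (M/C), 13 (A/T).

6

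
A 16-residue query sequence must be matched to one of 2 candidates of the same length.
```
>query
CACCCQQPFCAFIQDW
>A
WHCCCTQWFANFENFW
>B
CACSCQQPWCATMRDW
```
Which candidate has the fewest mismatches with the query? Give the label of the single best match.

B

Hamming distances to query — A: 9; B: 5.
Smallest is B with 5 mismatches.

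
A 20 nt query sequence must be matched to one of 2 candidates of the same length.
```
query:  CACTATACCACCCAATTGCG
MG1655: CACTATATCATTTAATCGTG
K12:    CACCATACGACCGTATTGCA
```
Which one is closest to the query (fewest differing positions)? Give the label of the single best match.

Hamming distances to query — MG1655: 6; K12: 5.
Smallest is K12 with 5 mismatches.

K12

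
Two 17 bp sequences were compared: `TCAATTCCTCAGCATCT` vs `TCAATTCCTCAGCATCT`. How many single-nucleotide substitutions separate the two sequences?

0

No positions differ; the sequences are identical.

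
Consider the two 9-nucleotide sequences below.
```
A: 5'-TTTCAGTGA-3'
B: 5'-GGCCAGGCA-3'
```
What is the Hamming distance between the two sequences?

The sequences differ at sites 1, 2, 3, 7, 8 (1-based) — 5 in total.

5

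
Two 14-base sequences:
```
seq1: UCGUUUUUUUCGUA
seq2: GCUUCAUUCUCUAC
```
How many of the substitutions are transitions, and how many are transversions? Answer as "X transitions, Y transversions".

2 transitions, 6 transversions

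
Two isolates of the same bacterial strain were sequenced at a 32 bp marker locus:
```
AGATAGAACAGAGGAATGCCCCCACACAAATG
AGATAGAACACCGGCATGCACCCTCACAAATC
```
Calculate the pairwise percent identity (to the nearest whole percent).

81%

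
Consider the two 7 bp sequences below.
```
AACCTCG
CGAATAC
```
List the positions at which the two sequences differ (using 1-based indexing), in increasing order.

1, 2, 3, 4, 6, 7

Scanning 1-based: 1: A/C; 2: A/G; 3: C/A; 4: C/A; 6: C/A; 7: G/C.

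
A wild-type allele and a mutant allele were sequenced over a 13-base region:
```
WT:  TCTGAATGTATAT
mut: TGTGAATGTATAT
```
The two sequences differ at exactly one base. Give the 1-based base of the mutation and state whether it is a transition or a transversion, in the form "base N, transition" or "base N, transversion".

Base 2 changes C→G. C is a pyrimidine and G is a purine, so this is a transversion.

base 2, transversion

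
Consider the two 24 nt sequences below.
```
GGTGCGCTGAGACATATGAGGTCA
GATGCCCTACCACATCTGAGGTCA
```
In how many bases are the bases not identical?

Mismatches (1-based): base 2: G→A; base 6: G→C; base 9: G→A; base 10: A→C; base 11: G→C; base 16: A→C.

6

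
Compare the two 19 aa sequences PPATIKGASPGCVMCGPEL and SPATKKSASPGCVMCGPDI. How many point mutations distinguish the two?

Mismatches (1-based): residue 1: P→S; residue 5: I→K; residue 7: G→S; residue 18: E→D; residue 19: L→I.

5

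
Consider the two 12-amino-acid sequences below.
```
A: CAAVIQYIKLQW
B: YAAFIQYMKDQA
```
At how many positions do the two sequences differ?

5

Mismatches (1-based): position 1: C→Y; position 4: V→F; position 8: I→M; position 10: L→D; position 12: W→A.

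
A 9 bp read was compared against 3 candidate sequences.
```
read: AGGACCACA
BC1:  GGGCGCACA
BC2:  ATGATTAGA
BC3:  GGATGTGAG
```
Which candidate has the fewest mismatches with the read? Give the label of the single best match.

Hamming distances to read — BC1: 3; BC2: 4; BC3: 8.
Smallest is BC1 with 3 mismatches.

BC1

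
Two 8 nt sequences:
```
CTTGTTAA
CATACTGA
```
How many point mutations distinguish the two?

4

The sequences differ at positions 2, 4, 5, 7 (1-based) — 4 in total.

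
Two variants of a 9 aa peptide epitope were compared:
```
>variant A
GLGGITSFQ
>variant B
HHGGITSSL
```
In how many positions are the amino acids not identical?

The sequences differ at positions 1, 2, 8, 9 (1-based) — 4 in total.

4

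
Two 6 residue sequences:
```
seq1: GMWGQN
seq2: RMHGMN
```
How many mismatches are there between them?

3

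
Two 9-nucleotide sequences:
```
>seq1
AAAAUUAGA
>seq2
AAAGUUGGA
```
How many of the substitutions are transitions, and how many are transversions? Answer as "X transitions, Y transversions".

Transitions (purine↔purine or pyrimidine↔pyrimidine): 4 A→G, 7 A→G.
Transversions (purine↔pyrimidine): none.

2 transitions, 0 transversions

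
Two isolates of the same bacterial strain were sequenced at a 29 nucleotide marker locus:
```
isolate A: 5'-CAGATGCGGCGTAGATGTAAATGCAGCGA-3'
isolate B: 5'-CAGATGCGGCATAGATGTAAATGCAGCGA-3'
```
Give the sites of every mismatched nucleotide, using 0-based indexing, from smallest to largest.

Scanning 0-based: 10: G/A.

10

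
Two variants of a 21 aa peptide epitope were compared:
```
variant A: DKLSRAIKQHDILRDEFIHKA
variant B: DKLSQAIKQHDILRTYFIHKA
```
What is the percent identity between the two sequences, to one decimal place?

3 positions differ (5, 15, 16), so 18 of 21 match: 18/21 = 85.71%.

85.7%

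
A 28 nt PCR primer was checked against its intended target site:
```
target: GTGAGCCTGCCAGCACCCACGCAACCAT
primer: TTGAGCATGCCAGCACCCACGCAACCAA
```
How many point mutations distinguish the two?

3

Comparing position by position, 3 bases differ: 1 (G/T), 7 (C/A), 28 (T/A).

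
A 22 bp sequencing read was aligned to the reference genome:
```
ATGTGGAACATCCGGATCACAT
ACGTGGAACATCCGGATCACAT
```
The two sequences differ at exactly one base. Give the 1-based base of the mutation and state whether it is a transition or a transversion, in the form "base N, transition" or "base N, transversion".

Base 2 changes T→C. T is a pyrimidine and C is a pyrimidine, so this is a transition.

base 2, transition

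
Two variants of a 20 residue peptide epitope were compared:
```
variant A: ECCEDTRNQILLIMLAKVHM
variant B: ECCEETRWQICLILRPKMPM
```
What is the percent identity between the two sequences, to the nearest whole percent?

60%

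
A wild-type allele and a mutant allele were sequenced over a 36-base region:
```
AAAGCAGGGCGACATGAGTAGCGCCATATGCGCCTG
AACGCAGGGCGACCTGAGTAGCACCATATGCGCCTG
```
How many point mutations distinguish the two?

3

Comparing position by position, 3 bases differ: 3 (A/C), 14 (A/C), 23 (G/A).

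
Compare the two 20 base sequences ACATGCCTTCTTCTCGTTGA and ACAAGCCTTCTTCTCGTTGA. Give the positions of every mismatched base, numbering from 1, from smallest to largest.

4

Differences at position 4 (T→A).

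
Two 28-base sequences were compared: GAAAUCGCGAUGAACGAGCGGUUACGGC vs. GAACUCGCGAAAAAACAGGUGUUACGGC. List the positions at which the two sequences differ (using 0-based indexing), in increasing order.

Scanning 0-based: 3: A/C; 10: U/A; 11: G/A; 14: C/A; 15: G/C; 18: C/G; 19: G/U.

3, 10, 11, 14, 15, 18, 19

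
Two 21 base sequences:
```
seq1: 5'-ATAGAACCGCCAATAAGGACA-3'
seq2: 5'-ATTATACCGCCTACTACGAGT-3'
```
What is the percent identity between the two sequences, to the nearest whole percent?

57%

9 positions differ (3, 4, 5, 12, 14, 15, 17, 20, 21), so 12 of 21 match: 12/21 = 57.14%.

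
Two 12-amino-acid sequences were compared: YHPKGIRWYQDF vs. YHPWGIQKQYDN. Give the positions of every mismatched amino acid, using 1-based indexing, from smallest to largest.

4, 7, 8, 9, 10, 12

Scanning 1-based: 4: K/W; 7: R/Q; 8: W/K; 9: Y/Q; 10: Q/Y; 12: F/N.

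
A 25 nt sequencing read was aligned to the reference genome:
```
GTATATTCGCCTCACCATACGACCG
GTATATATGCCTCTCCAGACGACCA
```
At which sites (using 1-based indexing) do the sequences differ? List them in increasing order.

7, 8, 14, 18, 25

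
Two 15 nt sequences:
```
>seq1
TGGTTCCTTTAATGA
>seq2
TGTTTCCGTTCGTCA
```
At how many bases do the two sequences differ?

5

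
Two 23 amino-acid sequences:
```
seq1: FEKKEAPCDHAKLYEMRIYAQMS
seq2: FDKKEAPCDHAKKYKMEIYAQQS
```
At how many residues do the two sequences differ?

The sequences differ at residues 2, 13, 15, 17, 22 (1-based) — 5 in total.

5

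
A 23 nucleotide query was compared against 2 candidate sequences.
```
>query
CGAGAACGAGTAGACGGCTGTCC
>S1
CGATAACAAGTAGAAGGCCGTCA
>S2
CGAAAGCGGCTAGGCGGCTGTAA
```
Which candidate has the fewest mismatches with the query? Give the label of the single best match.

Hamming distances to query — S1: 5; S2: 7.
Smallest is S1 with 5 mismatches.

S1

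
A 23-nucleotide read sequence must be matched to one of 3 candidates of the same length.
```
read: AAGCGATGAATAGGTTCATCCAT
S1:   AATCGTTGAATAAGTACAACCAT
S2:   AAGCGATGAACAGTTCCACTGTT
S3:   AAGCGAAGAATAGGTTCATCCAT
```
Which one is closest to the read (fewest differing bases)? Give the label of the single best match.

Hamming distances to read — S1: 5; S2: 7; S3: 1.
Smallest is S3 with 1 mismatch.

S3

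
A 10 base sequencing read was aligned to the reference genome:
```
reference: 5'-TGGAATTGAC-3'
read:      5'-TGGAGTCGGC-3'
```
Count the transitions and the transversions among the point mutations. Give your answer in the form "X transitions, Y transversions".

3 transitions, 0 transversions

Transitions (purine↔purine or pyrimidine↔pyrimidine): 5 A→G, 7 T→C, 9 A→G.
Transversions (purine↔pyrimidine): none.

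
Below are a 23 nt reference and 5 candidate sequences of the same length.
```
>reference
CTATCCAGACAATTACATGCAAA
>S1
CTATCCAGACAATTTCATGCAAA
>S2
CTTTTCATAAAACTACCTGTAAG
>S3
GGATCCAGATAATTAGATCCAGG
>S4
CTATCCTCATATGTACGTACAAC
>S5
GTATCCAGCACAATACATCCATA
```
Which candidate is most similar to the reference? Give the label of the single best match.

S1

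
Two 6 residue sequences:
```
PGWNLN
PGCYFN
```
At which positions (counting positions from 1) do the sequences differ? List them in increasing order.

3, 4, 5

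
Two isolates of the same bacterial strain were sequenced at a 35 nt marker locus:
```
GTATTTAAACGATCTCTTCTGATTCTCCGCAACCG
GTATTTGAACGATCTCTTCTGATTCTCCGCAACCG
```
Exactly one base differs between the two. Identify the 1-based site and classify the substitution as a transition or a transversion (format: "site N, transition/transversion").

site 7, transition

The sequences differ only at site 7: A→G (purine→purine), a transition.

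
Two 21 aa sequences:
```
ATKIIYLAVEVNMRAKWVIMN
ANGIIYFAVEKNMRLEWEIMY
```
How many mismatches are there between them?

8

The sequences differ at positions 2, 3, 7, 11, 15, 16, 18, 21 (1-based) — 8 in total.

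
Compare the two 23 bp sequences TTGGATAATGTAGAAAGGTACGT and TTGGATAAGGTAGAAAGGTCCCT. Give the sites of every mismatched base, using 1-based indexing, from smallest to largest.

Scanning 1-based: 9: T/G; 20: A/C; 22: G/C.

9, 20, 22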